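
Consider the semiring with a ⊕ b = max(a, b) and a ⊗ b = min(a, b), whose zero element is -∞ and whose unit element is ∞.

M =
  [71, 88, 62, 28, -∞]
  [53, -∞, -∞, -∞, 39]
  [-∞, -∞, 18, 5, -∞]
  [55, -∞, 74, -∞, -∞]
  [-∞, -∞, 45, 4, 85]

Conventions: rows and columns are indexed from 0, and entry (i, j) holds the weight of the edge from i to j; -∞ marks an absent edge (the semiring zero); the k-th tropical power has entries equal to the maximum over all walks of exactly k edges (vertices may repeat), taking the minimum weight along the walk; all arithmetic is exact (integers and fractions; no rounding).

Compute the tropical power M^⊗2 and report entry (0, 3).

M^⊗2:
  [71, 71, 62, 28, 39]
  [53, 53, 53, 28, 39]
  [5, -∞, 18, 5, -∞]
  [55, 55, 55, 28, -∞]
  [4, -∞, 45, 5, 85]
Key observation: the optimum is the walk 0->0->3, with weight 71 min 28 = 28.
Optimal value attained by: walk 0->0->3.
Answer: (M^⊗2)[0][3] = 28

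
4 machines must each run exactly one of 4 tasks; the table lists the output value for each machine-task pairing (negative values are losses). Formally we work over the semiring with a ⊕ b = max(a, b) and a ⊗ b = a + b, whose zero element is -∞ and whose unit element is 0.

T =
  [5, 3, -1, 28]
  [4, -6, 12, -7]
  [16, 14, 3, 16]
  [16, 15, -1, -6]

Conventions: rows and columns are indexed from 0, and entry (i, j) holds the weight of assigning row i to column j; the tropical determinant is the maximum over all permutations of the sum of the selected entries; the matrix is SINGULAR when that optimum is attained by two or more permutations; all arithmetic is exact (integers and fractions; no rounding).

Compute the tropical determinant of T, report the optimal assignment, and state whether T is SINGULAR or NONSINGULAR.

σ = (0, 1, 2, 3): 5 + (-6) + 3 + (-6) = -4
σ = (0, 1, 3, 2): 5 + (-6) + 16 + (-1) = 14
σ = (0, 2, 1, 3): 5 + 12 + 14 + (-6) = 25
σ = (0, 2, 3, 1): 5 + 12 + 16 + 15 = 48
σ = (0, 3, 1, 2): 5 + (-7) + 14 + (-1) = 11
σ = (0, 3, 2, 1): 5 + (-7) + 3 + 15 = 16
σ = (1, 0, 2, 3): 3 + 4 + 3 + (-6) = 4
σ = (1, 0, 3, 2): 3 + 4 + 16 + (-1) = 22
σ = (1, 2, 0, 3): 3 + 12 + 16 + (-6) = 25
σ = (1, 2, 3, 0): 3 + 12 + 16 + 16 = 47
σ = (1, 3, 0, 2): 3 + (-7) + 16 + (-1) = 11
σ = (1, 3, 2, 0): 3 + (-7) + 3 + 16 = 15
σ = (2, 0, 1, 3): (-1) + 4 + 14 + (-6) = 11
σ = (2, 0, 3, 1): (-1) + 4 + 16 + 15 = 34
σ = (2, 1, 0, 3): (-1) + (-6) + 16 + (-6) = 3
σ = (2, 1, 3, 0): (-1) + (-6) + 16 + 16 = 25
σ = (2, 3, 0, 1): (-1) + (-7) + 16 + 15 = 23
σ = (2, 3, 1, 0): (-1) + (-7) + 14 + 16 = 22
σ = (3, 0, 1, 2): 28 + 4 + 14 + (-1) = 45
σ = (3, 0, 2, 1): 28 + 4 + 3 + 15 = 50
σ = (3, 1, 0, 2): 28 + (-6) + 16 + (-1) = 37
σ = (3, 1, 2, 0): 28 + (-6) + 3 + 16 = 41
σ = (3, 2, 0, 1): 28 + 12 + 16 + 15 = 71
σ = (3, 2, 1, 0): 28 + 12 + 14 + 16 = 70
Optimal value attained by: σ = (3, 2, 0, 1).
Answer: det⊕(T) = 71; verdict: NONSINGULAR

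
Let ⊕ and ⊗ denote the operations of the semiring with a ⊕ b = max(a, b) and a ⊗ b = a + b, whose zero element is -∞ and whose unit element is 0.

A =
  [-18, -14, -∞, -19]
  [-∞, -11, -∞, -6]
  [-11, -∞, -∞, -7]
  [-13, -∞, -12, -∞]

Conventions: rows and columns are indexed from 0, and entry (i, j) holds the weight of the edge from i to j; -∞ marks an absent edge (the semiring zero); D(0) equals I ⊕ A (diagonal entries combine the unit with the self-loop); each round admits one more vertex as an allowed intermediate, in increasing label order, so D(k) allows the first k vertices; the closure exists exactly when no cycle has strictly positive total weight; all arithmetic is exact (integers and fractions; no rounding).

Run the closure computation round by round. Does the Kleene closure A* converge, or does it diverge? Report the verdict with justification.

D(0):
  [0, -14, -∞, -19]
  [-∞, 0, -∞, -6]
  [-11, -∞, 0, -7]
  [-13, -∞, -12, 0]
D(1):
  [0, -14, -∞, -19]
  [-∞, 0, -∞, -6]
  [-11, -25, 0, -7]
  [-13, -27, -12, 0]
D(2):
  [0, -14, -∞, -19]
  [-∞, 0, -∞, -6]
  [-11, -25, 0, -7]
  [-13, -27, -12, 0]
D(3):
  [0, -14, -∞, -19]
  [-∞, 0, -∞, -6]
  [-11, -25, 0, -7]
  [-13, -27, -12, 0]
D(4):
  [0, -14, -31, -19]
  [-19, 0, -18, -6]
  [-11, -25, 0, -7]
  [-13, -27, -12, 0]
Key observation: every diagonal entry stays at the unit through all rounds, so no improving cycle exists.
Answer: CONVERGES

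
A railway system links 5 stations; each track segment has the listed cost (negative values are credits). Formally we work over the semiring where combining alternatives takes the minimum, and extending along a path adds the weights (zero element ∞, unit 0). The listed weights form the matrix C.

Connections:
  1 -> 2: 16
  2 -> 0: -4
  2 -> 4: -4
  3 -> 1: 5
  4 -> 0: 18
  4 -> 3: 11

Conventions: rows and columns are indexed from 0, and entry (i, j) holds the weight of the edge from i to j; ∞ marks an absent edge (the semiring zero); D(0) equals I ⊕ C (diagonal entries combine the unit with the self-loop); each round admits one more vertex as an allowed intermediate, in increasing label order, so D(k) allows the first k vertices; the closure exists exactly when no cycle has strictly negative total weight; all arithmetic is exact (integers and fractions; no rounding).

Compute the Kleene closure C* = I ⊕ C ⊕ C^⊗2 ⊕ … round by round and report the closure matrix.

D(0):
  [0, ∞, ∞, ∞, ∞]
  [∞, 0, 16, ∞, ∞]
  [-4, ∞, 0, ∞, -4]
  [∞, 5, ∞, 0, ∞]
  [18, ∞, ∞, 11, 0]
D(1):
  [0, ∞, ∞, ∞, ∞]
  [∞, 0, 16, ∞, ∞]
  [-4, ∞, 0, ∞, -4]
  [∞, 5, ∞, 0, ∞]
  [18, ∞, ∞, 11, 0]
D(2):
  [0, ∞, ∞, ∞, ∞]
  [∞, 0, 16, ∞, ∞]
  [-4, ∞, 0, ∞, -4]
  [∞, 5, 21, 0, ∞]
  [18, ∞, ∞, 11, 0]
D(3):
  [0, ∞, ∞, ∞, ∞]
  [12, 0, 16, ∞, 12]
  [-4, ∞, 0, ∞, -4]
  [17, 5, 21, 0, 17]
  [18, ∞, ∞, 11, 0]
D(4):
  [0, ∞, ∞, ∞, ∞]
  [12, 0, 16, ∞, 12]
  [-4, ∞, 0, ∞, -4]
  [17, 5, 21, 0, 17]
  [18, 16, 32, 11, 0]
D(5):
  [0, ∞, ∞, ∞, ∞]
  [12, 0, 16, 23, 12]
  [-4, 12, 0, 7, -4]
  [17, 5, 21, 0, 17]
  [18, 16, 32, 11, 0]
Answer: C* = [[0, ∞, ∞, ∞, ∞], [12, 0, 16, 23, 12], [-4, 12, 0, 7, -4], [17, 5, 21, 0, 17], [18, 16, 32, 11, 0]]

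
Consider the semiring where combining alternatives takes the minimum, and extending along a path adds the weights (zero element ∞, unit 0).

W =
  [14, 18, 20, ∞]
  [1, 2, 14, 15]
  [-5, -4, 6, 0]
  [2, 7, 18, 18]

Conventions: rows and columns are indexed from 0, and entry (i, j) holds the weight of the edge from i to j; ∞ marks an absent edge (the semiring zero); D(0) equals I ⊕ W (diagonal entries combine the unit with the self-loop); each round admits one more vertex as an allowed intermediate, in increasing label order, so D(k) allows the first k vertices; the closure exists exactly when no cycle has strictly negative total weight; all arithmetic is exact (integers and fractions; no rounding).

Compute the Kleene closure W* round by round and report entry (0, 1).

D(0):
  [0, 18, 20, ∞]
  [1, 0, 14, 15]
  [-5, -4, 0, 0]
  [2, 7, 18, 0]
D(1):
  [0, 18, 20, ∞]
  [1, 0, 14, 15]
  [-5, -4, 0, 0]
  [2, 7, 18, 0]
D(2):
  [0, 18, 20, 33]
  [1, 0, 14, 15]
  [-5, -4, 0, 0]
  [2, 7, 18, 0]
D(3):
  [0, 16, 20, 20]
  [1, 0, 14, 14]
  [-5, -4, 0, 0]
  [2, 7, 18, 0]
D(4):
  [0, 16, 20, 20]
  [1, 0, 14, 14]
  [-5, -4, 0, 0]
  [2, 7, 18, 0]
Answer: W*[0][1] = 16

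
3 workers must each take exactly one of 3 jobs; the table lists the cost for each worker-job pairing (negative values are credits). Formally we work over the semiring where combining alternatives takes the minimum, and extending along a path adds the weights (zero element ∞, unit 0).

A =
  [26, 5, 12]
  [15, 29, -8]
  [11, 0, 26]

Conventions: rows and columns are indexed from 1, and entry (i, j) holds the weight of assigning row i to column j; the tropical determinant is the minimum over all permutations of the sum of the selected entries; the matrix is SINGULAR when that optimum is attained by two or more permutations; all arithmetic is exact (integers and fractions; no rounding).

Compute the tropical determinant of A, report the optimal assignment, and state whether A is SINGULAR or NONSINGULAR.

σ = (1, 2, 3): 26 + 29 + 26 = 81
σ = (1, 3, 2): 26 + (-8) + 0 = 18
σ = (2, 1, 3): 5 + 15 + 26 = 46
σ = (2, 3, 1): 5 + (-8) + 11 = 8
σ = (3, 1, 2): 12 + 15 + 0 = 27
σ = (3, 2, 1): 12 + 29 + 11 = 52
Optimal value attained by: σ = (2, 3, 1).
Answer: det⊕(A) = 8; verdict: NONSINGULAR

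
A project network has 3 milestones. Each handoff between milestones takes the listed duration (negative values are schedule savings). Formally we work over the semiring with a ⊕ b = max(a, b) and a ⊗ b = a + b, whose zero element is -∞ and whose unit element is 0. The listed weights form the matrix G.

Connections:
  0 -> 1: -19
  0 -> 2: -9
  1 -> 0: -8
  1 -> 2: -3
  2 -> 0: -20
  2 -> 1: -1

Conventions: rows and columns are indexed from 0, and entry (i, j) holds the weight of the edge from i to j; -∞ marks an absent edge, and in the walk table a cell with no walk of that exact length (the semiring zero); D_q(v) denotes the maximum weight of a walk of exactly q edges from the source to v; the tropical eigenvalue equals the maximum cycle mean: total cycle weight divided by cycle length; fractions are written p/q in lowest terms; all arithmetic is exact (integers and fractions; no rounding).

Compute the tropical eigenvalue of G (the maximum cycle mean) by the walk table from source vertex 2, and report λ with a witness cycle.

q=0: [-∞, -∞, 0]
q=1: [-20, -1, -∞]
q=2: [-9, -39, -4]
q=3: [-24, -5, -18]
Optimal cycle mean attained by: cycle 1->2->1, total (-3) + (-1), length 2.
Answer: λ = -2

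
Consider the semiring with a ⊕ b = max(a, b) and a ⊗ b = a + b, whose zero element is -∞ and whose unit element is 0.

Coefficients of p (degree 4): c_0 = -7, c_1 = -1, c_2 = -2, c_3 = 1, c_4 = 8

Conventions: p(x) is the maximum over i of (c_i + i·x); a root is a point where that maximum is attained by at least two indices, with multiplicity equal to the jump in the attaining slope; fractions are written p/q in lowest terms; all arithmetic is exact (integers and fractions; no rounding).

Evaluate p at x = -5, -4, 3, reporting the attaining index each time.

p(-5) = max(-7+0·(-5)=-7, -1+1·(-5)=-6, -2+2·(-5)=-12, 1+3·(-5)=-14, 8+4·(-5)=-12) = -6 (attained by i=1)
p(-4) = max(-7+0·(-4)=-7, -1+1·(-4)=-5, -2+2·(-4)=-10, 1+3·(-4)=-11, 8+4·(-4)=-8) = -5 (attained by i=1)
p(3) = max(-7+0·3=-7, -1+1·3=2, -2+2·3=4, 1+3·3=10, 8+4·3=20) = 20 (attained by i=4)
Answer: p(-5) = -6; p(-4) = -5; p(3) = 20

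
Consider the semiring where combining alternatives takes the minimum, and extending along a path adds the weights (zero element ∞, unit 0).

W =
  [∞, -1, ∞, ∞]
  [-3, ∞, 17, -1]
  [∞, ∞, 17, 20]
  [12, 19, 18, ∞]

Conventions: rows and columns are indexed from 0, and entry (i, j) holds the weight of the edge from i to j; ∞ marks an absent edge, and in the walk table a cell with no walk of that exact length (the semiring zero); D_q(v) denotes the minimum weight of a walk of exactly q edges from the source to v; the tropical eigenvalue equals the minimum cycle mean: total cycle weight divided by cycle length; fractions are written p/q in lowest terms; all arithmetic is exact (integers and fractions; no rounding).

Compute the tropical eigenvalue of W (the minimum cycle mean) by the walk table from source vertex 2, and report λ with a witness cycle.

q=0: [∞, ∞, 0, ∞]
q=1: [∞, ∞, 17, 20]
q=2: [32, 39, 34, 37]
q=3: [36, 31, 51, 38]
q=4: [28, 35, 48, 30]
Optimal cycle mean attained by: cycle 0->1->0, total (-1) + (-3), length 2.
Answer: λ = -2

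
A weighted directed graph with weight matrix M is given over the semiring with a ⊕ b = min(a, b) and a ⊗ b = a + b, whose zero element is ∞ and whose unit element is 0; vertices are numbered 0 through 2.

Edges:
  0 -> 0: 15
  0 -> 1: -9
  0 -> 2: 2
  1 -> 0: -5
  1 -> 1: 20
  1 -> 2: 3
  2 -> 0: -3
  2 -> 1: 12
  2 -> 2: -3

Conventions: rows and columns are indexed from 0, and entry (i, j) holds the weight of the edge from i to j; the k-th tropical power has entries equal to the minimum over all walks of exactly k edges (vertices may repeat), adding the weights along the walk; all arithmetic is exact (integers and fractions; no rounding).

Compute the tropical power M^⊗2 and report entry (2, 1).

M^⊗2:
  [-14, 6, -6]
  [0, -14, -3]
  [-6, -12, -6]
Key observation: the optimum is the walk 2->0->1, with weight (-3) + (-9) = -12.
Optimal value attained by: walk 2->0->1.
Answer: (M^⊗2)[2][1] = -12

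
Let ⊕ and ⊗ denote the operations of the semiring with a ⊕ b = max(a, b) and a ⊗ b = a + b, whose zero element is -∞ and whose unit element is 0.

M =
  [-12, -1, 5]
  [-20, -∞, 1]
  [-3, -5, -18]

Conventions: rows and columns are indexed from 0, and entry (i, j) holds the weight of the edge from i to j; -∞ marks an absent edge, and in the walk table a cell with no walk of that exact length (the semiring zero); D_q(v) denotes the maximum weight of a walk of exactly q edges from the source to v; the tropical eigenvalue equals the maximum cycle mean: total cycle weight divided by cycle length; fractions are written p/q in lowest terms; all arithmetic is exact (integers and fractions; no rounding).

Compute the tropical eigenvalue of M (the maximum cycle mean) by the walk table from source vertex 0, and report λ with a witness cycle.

q=0: [0, -∞, -∞]
q=1: [-12, -1, 5]
q=2: [2, 0, 0]
q=3: [-3, 1, 7]
Optimal cycle mean attained by: cycle 0->2->0, total 5 + (-3), length 2.
Answer: λ = 1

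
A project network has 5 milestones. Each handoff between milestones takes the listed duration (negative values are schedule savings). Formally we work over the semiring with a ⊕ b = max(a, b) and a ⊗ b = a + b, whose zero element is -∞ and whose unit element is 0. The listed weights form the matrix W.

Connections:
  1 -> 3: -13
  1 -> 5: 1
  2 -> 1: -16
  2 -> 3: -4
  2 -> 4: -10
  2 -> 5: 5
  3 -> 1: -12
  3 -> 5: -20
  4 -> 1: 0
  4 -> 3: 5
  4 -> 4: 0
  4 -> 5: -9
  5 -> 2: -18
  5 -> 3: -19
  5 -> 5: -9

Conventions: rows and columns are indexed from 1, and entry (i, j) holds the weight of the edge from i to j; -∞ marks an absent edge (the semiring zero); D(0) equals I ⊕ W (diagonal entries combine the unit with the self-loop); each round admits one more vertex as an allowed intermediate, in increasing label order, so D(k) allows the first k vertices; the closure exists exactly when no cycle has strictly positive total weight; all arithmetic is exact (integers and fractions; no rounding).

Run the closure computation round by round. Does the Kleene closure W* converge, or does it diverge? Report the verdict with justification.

D(0):
  [0, -∞, -13, -∞, 1]
  [-16, 0, -4, -10, 5]
  [-12, -∞, 0, -∞, -20]
  [0, -∞, 5, 0, -9]
  [-∞, -18, -19, -∞, 0]
D(1):
  [0, -∞, -13, -∞, 1]
  [-16, 0, -4, -10, 5]
  [-12, -∞, 0, -∞, -11]
  [0, -∞, 5, 0, 1]
  [-∞, -18, -19, -∞, 0]
D(2):
  [0, -∞, -13, -∞, 1]
  [-16, 0, -4, -10, 5]
  [-12, -∞, 0, -∞, -11]
  [0, -∞, 5, 0, 1]
  [-34, -18, -19, -28, 0]
D(3):
  [0, -∞, -13, -∞, 1]
  [-16, 0, -4, -10, 5]
  [-12, -∞, 0, -∞, -11]
  [0, -∞, 5, 0, 1]
  [-31, -18, -19, -28, 0]
D(4):
  [0, -∞, -13, -∞, 1]
  [-10, 0, -4, -10, 5]
  [-12, -∞, 0, -∞, -11]
  [0, -∞, 5, 0, 1]
  [-28, -18, -19, -28, 0]
D(5):
  [0, -17, -13, -27, 1]
  [-10, 0, -4, -10, 5]
  [-12, -29, 0, -39, -11]
  [0, -17, 5, 0, 1]
  [-28, -18, -19, -28, 0]
Key observation: every diagonal entry stays at the unit through all rounds, so no improving cycle exists.
Answer: CONVERGES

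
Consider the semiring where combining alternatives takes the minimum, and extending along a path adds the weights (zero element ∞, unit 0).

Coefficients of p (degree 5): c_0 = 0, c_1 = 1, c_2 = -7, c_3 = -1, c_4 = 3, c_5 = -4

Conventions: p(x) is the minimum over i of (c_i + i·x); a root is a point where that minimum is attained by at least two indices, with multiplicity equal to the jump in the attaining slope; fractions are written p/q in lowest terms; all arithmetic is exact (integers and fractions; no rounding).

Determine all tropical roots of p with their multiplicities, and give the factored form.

hull edge (i=0, c=0) to (i=2, c=-7): slope -7/2, span 2
hull edge (i=2, c=-7) to (i=5, c=-4): slope 1, span 3
Factored form: p(x) = -4 ⊗ (x ⊕ (-1)) ⊗ (x ⊕ (-1)) ⊗ (x ⊕ (-1)) ⊗ (x ⊕ 7/2) ⊗ (x ⊕ 7/2)
Answer: roots = -1 (mult 3), 7/2 (mult 2)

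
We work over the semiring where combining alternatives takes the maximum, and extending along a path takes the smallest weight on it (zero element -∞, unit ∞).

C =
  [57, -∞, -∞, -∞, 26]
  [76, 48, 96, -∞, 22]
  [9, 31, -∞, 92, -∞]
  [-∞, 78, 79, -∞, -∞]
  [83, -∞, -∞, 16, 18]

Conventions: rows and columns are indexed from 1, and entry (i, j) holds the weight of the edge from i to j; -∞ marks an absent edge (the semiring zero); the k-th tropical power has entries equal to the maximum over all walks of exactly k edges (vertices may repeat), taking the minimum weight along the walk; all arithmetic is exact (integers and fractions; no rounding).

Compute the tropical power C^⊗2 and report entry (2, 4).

C^⊗2:
  [57, -∞, -∞, 16, 26]
  [57, 48, 48, 92, 26]
  [31, 78, 79, -∞, 22]
  [76, 48, 78, 79, 22]
  [57, 16, 16, 16, 26]
Key observation: the optimum is the walk 2->3->4, with weight 96 min 92 = 92.
Optimal value attained by: walk 2->3->4.
Answer: (C^⊗2)[2][4] = 92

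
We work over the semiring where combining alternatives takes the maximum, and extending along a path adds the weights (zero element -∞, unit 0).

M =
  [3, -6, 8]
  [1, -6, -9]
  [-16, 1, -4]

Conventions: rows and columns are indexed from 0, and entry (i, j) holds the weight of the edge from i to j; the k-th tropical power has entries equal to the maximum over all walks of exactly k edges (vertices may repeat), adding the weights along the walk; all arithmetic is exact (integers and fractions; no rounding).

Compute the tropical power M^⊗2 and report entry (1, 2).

M^⊗2:
  [6, 9, 11]
  [4, -5, 9]
  [2, -3, -8]
Key observation: the optimum is the walk 1->0->2, with weight 1 + 8 = 9.
Optimal value attained by: walk 1->0->2.
Answer: (M^⊗2)[1][2] = 9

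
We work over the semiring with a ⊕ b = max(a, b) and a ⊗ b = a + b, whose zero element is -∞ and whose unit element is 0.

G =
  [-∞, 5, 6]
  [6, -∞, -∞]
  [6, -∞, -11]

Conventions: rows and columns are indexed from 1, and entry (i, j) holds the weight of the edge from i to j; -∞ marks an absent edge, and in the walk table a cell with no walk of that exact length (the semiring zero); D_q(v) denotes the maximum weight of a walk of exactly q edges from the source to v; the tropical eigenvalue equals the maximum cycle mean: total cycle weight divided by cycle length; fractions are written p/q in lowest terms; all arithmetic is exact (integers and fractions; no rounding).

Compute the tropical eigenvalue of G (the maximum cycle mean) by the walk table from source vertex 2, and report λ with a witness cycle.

q=0: [-∞, 0, -∞]
q=1: [6, -∞, -∞]
q=2: [-∞, 11, 12]
q=3: [18, -∞, 1]
Optimal cycle mean attained by: cycle 1->3->1, total 6 + 6, length 2.
Answer: λ = 6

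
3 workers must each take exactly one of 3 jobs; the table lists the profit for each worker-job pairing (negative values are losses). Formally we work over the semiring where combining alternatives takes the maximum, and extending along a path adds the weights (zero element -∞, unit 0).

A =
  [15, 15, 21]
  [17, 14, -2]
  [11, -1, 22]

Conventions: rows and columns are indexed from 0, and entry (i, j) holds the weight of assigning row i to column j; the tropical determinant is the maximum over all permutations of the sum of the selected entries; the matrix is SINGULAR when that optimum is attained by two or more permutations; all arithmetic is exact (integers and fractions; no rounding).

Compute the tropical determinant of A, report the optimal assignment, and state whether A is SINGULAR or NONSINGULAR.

σ = (0, 1, 2): 15 + 14 + 22 = 51
σ = (0, 2, 1): 15 + (-2) + (-1) = 12
σ = (1, 0, 2): 15 + 17 + 22 = 54
σ = (1, 2, 0): 15 + (-2) + 11 = 24
σ = (2, 0, 1): 21 + 17 + (-1) = 37
σ = (2, 1, 0): 21 + 14 + 11 = 46
Optimal value attained by: σ = (1, 0, 2).
Answer: det⊕(A) = 54; verdict: NONSINGULAR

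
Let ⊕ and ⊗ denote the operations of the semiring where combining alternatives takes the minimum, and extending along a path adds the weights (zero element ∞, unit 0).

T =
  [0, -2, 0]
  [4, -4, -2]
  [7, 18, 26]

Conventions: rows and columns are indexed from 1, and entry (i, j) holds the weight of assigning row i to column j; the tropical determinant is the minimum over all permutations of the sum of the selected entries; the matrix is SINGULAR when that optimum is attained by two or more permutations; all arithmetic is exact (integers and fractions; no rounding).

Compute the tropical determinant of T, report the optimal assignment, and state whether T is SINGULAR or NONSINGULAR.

σ = (1, 2, 3): 0 + (-4) + 26 = 22
σ = (1, 3, 2): 0 + (-2) + 18 = 16
σ = (2, 1, 3): (-2) + 4 + 26 = 28
σ = (2, 3, 1): (-2) + (-2) + 7 = 3
σ = (3, 1, 2): 0 + 4 + 18 = 22
σ = (3, 2, 1): 0 + (-4) + 7 = 3
Optimal value attained by: σ = (2, 3, 1).
Answer: det⊕(T) = 3; verdict: SINGULAR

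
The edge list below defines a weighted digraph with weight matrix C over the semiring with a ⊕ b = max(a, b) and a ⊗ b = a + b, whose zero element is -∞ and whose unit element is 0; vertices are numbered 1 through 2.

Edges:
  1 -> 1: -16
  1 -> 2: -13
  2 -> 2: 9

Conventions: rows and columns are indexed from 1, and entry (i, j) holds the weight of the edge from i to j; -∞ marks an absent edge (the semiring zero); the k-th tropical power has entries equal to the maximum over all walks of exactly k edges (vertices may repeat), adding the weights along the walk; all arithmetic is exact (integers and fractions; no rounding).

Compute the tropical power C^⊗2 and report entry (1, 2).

C^⊗2:
  [-32, -4]
  [-∞, 18]
Key observation: the optimum is the walk 1->2->2, with weight (-13) + 9 = -4.
Optimal value attained by: walk 1->2->2.
Answer: (C^⊗2)[1][2] = -4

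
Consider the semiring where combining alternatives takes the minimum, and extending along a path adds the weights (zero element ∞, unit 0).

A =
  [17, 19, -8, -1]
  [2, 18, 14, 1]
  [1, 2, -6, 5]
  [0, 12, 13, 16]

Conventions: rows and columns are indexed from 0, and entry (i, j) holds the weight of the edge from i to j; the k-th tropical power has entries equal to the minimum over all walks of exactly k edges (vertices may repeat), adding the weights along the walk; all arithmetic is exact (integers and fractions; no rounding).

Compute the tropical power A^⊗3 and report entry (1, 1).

A^⊗2:
  [-7, -6, -14, -3]
  [1, 13, -6, 1]
  [-5, -4, -12, -1]
  [14, 15, -8, -1]
A^⊗3:
  [-13, -12, -20, -9]
  [-5, -4, -12, -1]
  [-11, -10, -18, -7]
  [-7, -6, -14, -3]
Key observation: the optimum is the walk 1->0->2->1, with weight 2 + (-8) + 2 = -4.
Optimal value attained by: walk 1->0->2->1.
Answer: (A^⊗3)[1][1] = -4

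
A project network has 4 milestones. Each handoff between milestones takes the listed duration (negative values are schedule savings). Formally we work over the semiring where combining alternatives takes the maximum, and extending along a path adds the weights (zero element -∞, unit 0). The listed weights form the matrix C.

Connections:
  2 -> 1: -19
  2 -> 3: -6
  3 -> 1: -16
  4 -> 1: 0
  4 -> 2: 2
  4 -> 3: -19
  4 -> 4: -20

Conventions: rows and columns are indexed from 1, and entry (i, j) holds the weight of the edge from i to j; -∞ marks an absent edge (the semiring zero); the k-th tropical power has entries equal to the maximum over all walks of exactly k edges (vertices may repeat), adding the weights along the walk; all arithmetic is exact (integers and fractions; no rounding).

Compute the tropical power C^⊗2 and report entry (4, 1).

C^⊗2:
  [-∞, -∞, -∞, -∞]
  [-22, -∞, -∞, -∞]
  [-∞, -∞, -∞, -∞]
  [-17, -18, -4, -40]
Key observation: the optimum is the walk 4->2->1, with weight 2 + (-19) = -17.
Optimal value attained by: walk 4->2->1.
Answer: (C^⊗2)[4][1] = -17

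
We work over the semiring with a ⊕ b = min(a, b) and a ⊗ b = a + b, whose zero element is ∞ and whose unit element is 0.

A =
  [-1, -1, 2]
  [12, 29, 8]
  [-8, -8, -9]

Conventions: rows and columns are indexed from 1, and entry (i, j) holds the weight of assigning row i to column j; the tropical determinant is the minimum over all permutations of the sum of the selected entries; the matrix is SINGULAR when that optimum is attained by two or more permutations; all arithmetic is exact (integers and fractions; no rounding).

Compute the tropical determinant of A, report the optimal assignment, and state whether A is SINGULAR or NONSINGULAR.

σ = (1, 2, 3): (-1) + 29 + (-9) = 19
σ = (1, 3, 2): (-1) + 8 + (-8) = -1
σ = (2, 1, 3): (-1) + 12 + (-9) = 2
σ = (2, 3, 1): (-1) + 8 + (-8) = -1
σ = (3, 1, 2): 2 + 12 + (-8) = 6
σ = (3, 2, 1): 2 + 29 + (-8) = 23
Optimal value attained by: σ = (1, 3, 2).
Answer: det⊕(A) = -1; verdict: SINGULAR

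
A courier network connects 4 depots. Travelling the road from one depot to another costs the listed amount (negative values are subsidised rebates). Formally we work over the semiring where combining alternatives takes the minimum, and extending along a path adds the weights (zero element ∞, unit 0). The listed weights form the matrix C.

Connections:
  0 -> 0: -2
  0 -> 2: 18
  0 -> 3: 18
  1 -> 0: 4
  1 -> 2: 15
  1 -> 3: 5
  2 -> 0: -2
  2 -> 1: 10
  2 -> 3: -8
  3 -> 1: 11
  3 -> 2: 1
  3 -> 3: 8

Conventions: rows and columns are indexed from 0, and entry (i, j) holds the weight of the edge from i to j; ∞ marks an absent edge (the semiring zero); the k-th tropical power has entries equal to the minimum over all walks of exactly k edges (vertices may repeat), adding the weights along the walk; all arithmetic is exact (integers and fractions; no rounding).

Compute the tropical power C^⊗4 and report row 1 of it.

C^⊗2:
  [-4, 28, 16, 10]
  [2, 16, 6, 7]
  [-4, 3, -7, 0]
  [-1, 11, 9, -7]
C^⊗3:
  [-6, 21, 11, 8]
  [0, 16, 8, -2]
  [-9, 3, 1, -15]
  [-3, 4, -6, 1]
C^⊗4:
  [-8, 19, 9, 3]
  [-2, 9, -1, 0]
  [-11, -4, -14, -7]
  [-8, 4, 2, -14]
Answer: row 1 of C^⊗4 = [-2, 9, -1, 0]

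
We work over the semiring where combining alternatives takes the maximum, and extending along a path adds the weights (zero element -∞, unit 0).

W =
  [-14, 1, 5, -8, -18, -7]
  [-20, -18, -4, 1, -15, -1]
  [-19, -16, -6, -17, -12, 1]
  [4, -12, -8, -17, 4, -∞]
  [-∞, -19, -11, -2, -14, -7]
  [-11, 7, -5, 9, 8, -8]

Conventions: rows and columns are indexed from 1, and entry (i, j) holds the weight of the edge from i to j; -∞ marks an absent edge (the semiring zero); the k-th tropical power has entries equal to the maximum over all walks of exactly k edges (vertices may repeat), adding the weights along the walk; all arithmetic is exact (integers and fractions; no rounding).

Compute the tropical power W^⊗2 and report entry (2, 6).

W^⊗2:
  [-4, 0, -1, 2, 1, 6]
  [5, 6, -6, 8, 7, -3]
  [-10, 8, -4, 10, 9, -5]
  [-10, 5, 9, 2, -10, -3]
  [2, 0, -10, 2, 2, -10]
  [13, -1, 3, 8, 13, 6]
Key observation: the optimum is the walk 2->3->6, with weight (-4) + 1 = -3.
Optimal value attained by: walk 2->3->6.
Answer: (W^⊗2)[2][6] = -3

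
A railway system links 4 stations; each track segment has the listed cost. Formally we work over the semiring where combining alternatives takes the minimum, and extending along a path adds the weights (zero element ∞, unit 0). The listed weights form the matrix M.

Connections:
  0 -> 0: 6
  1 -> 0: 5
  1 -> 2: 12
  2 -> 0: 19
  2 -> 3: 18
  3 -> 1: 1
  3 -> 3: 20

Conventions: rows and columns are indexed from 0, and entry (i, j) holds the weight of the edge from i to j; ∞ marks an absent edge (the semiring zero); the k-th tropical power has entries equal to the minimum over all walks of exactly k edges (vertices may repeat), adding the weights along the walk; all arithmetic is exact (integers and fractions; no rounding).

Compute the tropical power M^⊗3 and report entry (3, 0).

M^⊗2:
  [12, ∞, ∞, ∞]
  [11, ∞, ∞, 30]
  [25, 19, ∞, 38]
  [6, 21, 13, 40]
M^⊗3:
  [18, ∞, ∞, ∞]
  [17, 31, ∞, 50]
  [24, 39, 31, 58]
  [12, 41, 33, 31]
Key observation: the optimum is the walk 3->1->0->0, with weight 1 + 5 + 6 = 12.
Optimal value attained by: walk 3->1->0->0.
Answer: (M^⊗3)[3][0] = 12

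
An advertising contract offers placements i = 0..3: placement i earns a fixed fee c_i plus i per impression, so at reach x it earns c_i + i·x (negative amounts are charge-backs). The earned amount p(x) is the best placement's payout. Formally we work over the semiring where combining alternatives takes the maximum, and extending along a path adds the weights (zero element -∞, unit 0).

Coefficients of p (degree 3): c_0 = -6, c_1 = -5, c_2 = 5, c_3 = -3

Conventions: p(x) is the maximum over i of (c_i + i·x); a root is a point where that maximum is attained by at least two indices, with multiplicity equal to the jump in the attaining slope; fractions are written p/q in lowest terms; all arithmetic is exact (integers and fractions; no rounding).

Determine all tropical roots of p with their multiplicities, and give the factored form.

hull edge (i=0, c=-6) to (i=2, c=5): slope 11/2, span 2
hull edge (i=2, c=5) to (i=3, c=-3): slope -8, span 1
Factored form: p(x) = -3 ⊗ (x ⊕ (-11/2)) ⊗ (x ⊕ (-11/2)) ⊗ (x ⊕ 8)
Answer: roots = -11/2 (mult 2), 8 (mult 1)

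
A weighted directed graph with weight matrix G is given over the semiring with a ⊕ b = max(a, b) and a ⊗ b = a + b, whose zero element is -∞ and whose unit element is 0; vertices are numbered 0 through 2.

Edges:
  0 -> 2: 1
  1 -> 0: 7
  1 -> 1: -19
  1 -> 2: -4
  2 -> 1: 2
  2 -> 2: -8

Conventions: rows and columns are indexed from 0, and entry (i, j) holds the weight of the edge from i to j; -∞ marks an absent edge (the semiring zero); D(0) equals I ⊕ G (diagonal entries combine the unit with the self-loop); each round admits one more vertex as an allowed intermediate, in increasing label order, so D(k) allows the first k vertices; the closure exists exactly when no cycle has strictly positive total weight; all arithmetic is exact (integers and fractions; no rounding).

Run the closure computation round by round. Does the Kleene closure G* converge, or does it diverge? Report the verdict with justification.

D(0):
  [0, -∞, 1]
  [7, 0, -4]
  [-∞, 2, 0]
D(1):
  [0, -∞, 1]
  [7, 0, 8]
  [-∞, 2, 0]
Detection: at round 2, diagonal entry (2, 2) turns strictly positive.
Key observation: the cycle 2->1->0->2 has total weight 2 + 7 + 1, which is strictly positive.
Answer: DIVERGES — positive cycle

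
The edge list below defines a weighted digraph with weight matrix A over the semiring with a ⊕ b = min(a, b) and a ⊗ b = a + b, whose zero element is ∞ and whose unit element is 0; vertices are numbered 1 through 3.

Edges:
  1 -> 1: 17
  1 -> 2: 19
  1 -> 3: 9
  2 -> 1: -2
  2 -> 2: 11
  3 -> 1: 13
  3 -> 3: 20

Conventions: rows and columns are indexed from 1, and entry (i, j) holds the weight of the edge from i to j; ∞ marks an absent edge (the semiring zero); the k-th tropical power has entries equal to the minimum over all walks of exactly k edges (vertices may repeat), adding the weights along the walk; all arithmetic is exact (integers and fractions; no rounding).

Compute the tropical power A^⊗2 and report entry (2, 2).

A^⊗2:
  [17, 30, 26]
  [9, 17, 7]
  [30, 32, 22]
Key observation: the optimum is the walk 2->1->2, with weight (-2) + 19 = 17.
Optimal value attained by: walk 2->1->2.
Answer: (A^⊗2)[2][2] = 17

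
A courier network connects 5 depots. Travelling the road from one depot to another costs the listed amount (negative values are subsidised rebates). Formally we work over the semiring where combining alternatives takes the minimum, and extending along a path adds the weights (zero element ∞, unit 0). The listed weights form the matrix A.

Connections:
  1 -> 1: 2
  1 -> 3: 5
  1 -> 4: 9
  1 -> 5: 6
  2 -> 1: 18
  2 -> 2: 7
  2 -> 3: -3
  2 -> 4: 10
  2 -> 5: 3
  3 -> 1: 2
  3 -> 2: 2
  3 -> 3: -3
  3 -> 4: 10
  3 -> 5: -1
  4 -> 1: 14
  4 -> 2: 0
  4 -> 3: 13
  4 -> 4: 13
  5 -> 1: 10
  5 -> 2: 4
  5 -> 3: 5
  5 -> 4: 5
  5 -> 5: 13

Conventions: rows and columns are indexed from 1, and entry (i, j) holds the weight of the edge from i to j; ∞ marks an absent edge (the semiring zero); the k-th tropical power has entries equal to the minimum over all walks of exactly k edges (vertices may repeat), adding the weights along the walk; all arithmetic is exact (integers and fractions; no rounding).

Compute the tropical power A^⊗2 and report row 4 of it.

A^⊗2:
  [4, 7, 2, 11, 4]
  [-1, -1, -6, 7, -4]
  [-1, -1, -6, 4, -4]
  [15, 7, -3, 10, 3]
  [7, 5, 1, 14, 4]
Answer: row 4 of A^⊗2 = [15, 7, -3, 10, 3]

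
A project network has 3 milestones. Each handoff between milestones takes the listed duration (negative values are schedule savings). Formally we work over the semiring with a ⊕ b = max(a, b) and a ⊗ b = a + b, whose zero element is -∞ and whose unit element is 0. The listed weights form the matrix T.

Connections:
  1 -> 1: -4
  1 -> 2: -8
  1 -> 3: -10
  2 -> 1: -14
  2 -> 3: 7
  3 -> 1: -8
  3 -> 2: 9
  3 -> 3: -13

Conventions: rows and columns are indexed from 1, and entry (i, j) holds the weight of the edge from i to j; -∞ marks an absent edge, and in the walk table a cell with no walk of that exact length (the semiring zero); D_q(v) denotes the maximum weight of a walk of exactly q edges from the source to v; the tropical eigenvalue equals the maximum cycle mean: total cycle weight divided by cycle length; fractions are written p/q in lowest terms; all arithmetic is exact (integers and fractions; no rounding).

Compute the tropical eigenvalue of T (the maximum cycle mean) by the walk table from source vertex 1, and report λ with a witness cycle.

q=0: [0, -∞, -∞]
q=1: [-4, -8, -10]
q=2: [-8, -1, -1]
q=3: [-9, 8, 6]
Optimal cycle mean attained by: cycle 2->3->2, total 7 + 9, length 2.
Answer: λ = 8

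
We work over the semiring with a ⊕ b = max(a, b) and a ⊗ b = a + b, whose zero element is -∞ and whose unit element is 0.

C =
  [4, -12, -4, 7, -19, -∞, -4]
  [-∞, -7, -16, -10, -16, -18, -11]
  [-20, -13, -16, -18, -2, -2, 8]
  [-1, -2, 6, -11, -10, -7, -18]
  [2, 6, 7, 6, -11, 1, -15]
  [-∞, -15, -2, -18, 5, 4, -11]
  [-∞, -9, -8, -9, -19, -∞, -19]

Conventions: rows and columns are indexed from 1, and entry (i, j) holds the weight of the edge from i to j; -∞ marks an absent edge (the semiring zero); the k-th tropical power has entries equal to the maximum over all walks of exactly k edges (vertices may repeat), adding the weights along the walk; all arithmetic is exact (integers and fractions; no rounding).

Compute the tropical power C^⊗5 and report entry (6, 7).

C^⊗2:
  [8, 5, 13, 11, -3, 0, 4]
  [-11, -10, -4, -10, -13, -14, -8]
  [0, 4, 5, 4, 3, 2, -8]
  [3, -4, -3, 6, 4, 4, 14]
  [6, 4, 12, 9, 6, 5, 15]
  [7, 11, 12, 11, 9, 8, 6]
  [-10, -11, -3, -13, -10, -10, 0]
C^⊗3:
  [12, 9, 17, 15, 11, 11, 21]
  [-7, -7, -4, -4, -6, -6, 4]
  [5, 9, 10, 9, 7, 6, 13]
  [7, 10, 12, 10, 9, 8, 5]
  [10, 12, 15, 13, 10, 10, 20]
  [11, 15, 17, 15, 13, 12, 20]
  [-6, -4, -3, -3, -5, -5, 5]
C^⊗4:
  [16, 17, 21, 19, 16, 15, 25]
  [-3, 0, 2, 0, -1, -2, 4]
  [9, 13, 15, 13, 11, 10, 18]
  [11, 15, 16, 15, 13, 12, 20]
  [14, 16, 19, 17, 15, 14, 23]
  [15, 19, 21, 19, 17, 16, 25]
  [-2, 1, 3, 1, 0, -1, 5]
C^⊗5:
  [20, 22, 25, 23, 20, 19, 29]
  [1, 5, 6, 5, 3, 2, 10]
  [13, 17, 19, 17, 15, 14, 23]
  [15, 19, 21, 19, 17, 16, 24]
  [18, 21, 23, 21, 19, 18, 27]
  [19, 23, 25, 23, 21, 20, 29]
  [2, 6, 7, 6, 4, 3, 11]
Key observation: the optimum is the walk 6->6->5->4->3->7, with weight 4 + 5 + 6 + 6 + 8 = 29.
Optimal value attained by: walk 6->6->5->4->3->7.
Answer: (C^⊗5)[6][7] = 29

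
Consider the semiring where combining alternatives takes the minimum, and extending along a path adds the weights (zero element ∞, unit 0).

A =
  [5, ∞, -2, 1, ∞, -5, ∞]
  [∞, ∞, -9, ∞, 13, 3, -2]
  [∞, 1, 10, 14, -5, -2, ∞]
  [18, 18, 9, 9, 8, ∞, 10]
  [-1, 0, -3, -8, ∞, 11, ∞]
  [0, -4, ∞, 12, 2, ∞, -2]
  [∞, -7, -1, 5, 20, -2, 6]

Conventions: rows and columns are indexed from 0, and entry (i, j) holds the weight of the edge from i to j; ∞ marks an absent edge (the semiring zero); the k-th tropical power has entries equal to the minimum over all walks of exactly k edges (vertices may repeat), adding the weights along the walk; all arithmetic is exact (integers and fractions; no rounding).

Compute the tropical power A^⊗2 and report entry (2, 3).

A^⊗2:
  [-5, -9, 3, 6, -7, -4, -7]
  [3, -9, -3, 3, -14, -11, 1]
  [-6, -6, -8, -13, 0, 4, -4]
  [7, 3, 5, 0, 4, 7, 16]
  [4, -2, -9, 0, -8, -6, -2]
  [1, -9, -13, -6, 9, -5, -6]
  [-2, -6, -16, 10, -6, -4, -9]
Key observation: the optimum is the walk 2->4->3, with weight (-5) + (-8) = -13.
Optimal value attained by: walk 2->4->3.
Answer: (A^⊗2)[2][3] = -13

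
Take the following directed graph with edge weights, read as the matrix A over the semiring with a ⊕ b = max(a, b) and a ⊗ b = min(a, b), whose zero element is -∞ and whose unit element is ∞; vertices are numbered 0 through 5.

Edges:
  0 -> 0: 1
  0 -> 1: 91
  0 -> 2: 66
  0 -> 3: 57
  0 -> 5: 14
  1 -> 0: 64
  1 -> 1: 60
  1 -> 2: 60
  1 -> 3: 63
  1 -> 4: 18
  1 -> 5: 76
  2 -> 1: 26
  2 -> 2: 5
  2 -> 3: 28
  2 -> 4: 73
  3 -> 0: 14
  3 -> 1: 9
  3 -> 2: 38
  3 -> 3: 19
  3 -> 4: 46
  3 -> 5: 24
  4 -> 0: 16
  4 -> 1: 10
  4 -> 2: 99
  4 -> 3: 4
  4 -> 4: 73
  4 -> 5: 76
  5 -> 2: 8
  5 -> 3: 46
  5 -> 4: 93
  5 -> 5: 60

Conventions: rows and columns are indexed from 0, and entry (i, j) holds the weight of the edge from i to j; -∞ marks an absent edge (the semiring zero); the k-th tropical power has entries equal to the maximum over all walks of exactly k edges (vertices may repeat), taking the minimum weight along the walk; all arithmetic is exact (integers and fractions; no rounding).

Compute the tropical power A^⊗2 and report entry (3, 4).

A^⊗2:
  [64, 60, 60, 63, 66, 76]
  [60, 64, 64, 60, 76, 60]
  [26, 26, 73, 26, 73, 73]
  [16, 26, 46, 28, 46, 46]
  [16, 26, 73, 46, 76, 73]
  [16, 10, 93, 46, 73, 76]
Key observation: the optimum is the walk 3->4->4, with weight 46 min 73 = 46.
Optimal value attained by: walk 3->4->4.
Answer: (A^⊗2)[3][4] = 46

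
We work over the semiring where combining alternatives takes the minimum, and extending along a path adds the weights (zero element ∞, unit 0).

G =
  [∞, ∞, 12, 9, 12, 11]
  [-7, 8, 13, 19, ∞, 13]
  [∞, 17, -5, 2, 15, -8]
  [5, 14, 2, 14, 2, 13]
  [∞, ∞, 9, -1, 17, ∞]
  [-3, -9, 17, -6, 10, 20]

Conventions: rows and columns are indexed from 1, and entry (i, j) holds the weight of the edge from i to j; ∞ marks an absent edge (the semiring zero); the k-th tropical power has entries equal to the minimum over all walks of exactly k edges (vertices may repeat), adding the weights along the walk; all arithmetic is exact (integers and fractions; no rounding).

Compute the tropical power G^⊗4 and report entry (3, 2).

G^⊗2:
  [8, 2, 7, 5, 11, 4]
  [1, 4, 5, 2, 5, 4]
  [-11, -17, -10, -14, 2, -13]
  [7, 4, -3, 1, 16, -6]
  [4, 13, 1, 11, 1, 1]
  [-16, -1, -4, 6, -4, 4]
G^⊗3:
  [-5, -5, 2, -2, 7, -1]
  [-3, -5, 0, -2, 4, -3]
  [-24, -22, -15, -19, -12, -18]
  [-9, -15, -8, -12, 3, -11]
  [-2, -8, -4, -5, 11, -7]
  [-8, -5, -9, -7, -4, -12]
G^⊗4:
  [-12, -10, -3, -7, 0, -6]
  [-12, -12, -5, -9, 0, -8]
  [-29, -27, -20, -24, -17, -23]
  [-22, -20, -13, -17, -10, -16]
  [-15, -16, -9, -13, -3, -12]
  [-15, -21, -14, -18, -5, -17]
Key observation: the optimum is the walk 3->3->3->6->2, with weight (-5) + (-5) + (-8) + (-9) = -27.
Optimal value attained by: walk 3->3->3->6->2.
Answer: (G^⊗4)[3][2] = -27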